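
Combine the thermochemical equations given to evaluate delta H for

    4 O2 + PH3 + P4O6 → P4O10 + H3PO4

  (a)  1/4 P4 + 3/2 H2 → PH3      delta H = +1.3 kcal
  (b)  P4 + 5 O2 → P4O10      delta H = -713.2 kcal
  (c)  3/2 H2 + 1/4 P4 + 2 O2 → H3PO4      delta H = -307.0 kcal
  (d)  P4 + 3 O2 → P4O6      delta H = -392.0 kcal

(a) reversed: -1.3 kcal
(b) as written: -713.2 kcal
(c) as written: -307.0 kcal
(d) reversed: +392.0 kcal
delta H = (-1.3) + (-713.2) + (-307.0) + (+392.0) = -629.5 kcal

delta H = -629.5 kcal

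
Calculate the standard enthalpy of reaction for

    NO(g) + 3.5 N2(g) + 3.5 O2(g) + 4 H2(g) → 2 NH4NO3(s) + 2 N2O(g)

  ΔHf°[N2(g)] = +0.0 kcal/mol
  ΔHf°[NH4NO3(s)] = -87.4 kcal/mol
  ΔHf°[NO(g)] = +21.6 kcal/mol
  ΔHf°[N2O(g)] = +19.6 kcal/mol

ΔH°rxn = Σ nΔHf°(products) − Σ nΔHf°(reactants).
Products: 2·(-87.4) + 2·(+19.6) = -135.6
Reactants: 1·(+21.6) + 7/2·(+0.0) + 7/2·(+0.0) + 4·(+0.0) = +21.6
ΔH° = (-135.6) − (+21.6) = -157.2 kcal/mol

ΔH° = -157.2 kcal/mol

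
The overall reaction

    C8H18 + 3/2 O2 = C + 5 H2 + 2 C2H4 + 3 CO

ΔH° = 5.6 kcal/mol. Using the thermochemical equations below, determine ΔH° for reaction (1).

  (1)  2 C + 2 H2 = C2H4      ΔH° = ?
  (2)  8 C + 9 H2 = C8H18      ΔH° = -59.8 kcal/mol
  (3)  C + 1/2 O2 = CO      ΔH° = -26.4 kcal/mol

(1) × 2 (×2 to match 2 C2H4 in the target): contributes 2·x
(2) reversed (reverse to put C8H18 on the reactant side): +59.8 kcal/mol
(3) × 3 (scale by 3 for the 3 CO): (3)·(-26.4) = -79.2 kcal/mol
+5.6 = (+59.8) + (-79.2) + 2·x
x = (+5.6 − (-19.4)) / (2) = 12.5 kcal/mol

ΔH° = 12.5 kcal/mol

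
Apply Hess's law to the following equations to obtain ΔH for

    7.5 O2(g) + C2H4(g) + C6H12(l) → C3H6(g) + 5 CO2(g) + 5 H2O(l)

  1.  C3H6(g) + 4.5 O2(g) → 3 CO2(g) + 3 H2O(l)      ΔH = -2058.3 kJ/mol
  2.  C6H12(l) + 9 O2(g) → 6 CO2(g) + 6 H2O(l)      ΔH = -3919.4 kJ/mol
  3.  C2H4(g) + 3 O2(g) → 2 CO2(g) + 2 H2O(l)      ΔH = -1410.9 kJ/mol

eq. 1 reversed (reverse to put C3H6(g) on the product side): +2058.3 kJ/mol
eq. 2 as written (C6H12(l) already on the reactant side): -3919.4 kJ/mol
eq. 3 as written (C2H4(g) already on the reactant side): -1410.9 kJ/mol
ΔH = (+2058.3) + (-3919.4) + (-1410.9) = -3272.0 kJ/mol

ΔH = -3272.0 kJ/mol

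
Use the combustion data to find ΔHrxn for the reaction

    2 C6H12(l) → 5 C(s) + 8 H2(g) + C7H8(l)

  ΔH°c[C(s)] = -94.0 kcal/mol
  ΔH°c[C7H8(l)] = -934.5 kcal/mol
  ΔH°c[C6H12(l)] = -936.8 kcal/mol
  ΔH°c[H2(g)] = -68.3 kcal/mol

ΔHrxn = 77.3 kcal/mol

With combustion enthalpies, reactants minus products:
= [2·(-936.8)] − [5·(-94.0) + 8·(-68.3) + 1·(-934.5)]
= 77.3 kcal/mol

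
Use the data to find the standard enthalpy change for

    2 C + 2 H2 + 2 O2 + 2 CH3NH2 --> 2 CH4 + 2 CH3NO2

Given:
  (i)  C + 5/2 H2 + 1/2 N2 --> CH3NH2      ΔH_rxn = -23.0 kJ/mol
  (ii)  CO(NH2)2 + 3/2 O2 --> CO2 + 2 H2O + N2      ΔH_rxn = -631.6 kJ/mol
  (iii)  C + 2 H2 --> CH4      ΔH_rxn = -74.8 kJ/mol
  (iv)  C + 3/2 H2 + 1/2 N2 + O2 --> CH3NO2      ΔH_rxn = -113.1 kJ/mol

(i) reversed and × 2: (-2)·(-23.0) = +46.0 kJ/mol
(ii): not needed.
(iii) × 2: (2)·(-74.8) = -149.6 kJ/mol
(iv) × 2: (2)·(-113.1) = -226.2 kJ/mol
Since enthalpy is a state function, ΔH_rxn = (-2)·(-23.0) + (2)·(-74.8) + (2)·(-113.1) = -329.8 kJ/mol

ΔH_rxn = -329.8 kJ/mol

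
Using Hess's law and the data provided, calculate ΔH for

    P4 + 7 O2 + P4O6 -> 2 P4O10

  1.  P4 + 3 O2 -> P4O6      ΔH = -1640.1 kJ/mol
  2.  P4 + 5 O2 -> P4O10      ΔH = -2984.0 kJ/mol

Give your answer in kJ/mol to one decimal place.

eq. 1 reversed (P4O6 must end up as a reactant): +1640.1 kJ/mol
eq. 2 × 2 (scale by 2 for the 2 P4O10): (2)·(-2984.0) = -5968.0 kJ/mol
Combining the equations, ΔH = (+1640.1) + (-5968.0) = -4327.9 kJ/mol

ΔH = -4327.9 kJ/mol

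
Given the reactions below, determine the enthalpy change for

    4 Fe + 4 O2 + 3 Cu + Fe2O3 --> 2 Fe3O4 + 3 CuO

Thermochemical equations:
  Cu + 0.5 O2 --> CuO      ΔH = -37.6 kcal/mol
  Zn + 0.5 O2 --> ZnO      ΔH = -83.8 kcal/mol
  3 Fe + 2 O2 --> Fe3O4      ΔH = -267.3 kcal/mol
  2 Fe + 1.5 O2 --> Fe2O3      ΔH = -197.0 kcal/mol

equation 1 × 3 (scale by 3 for the 3 CuO): (3)·(-37.6) = -112.8 kcal/mol
equation 2: not needed (ZnO appears nowhere else).
equation 3 × 2 (scale by 2 for the 2 Fe3O4): (2)·(-267.3) = -534.6 kcal/mol
equation 4 reversed (reverse to put Fe2O3 on the reactant side): +197.0 kcal/mol
Summing the manipulated equations, ΔH = (3)·(-37.6) + (2)·(-267.3) + (-1)·(-197.0) = -450.4 kcal/mol

ΔH = -450.4 kcal/mol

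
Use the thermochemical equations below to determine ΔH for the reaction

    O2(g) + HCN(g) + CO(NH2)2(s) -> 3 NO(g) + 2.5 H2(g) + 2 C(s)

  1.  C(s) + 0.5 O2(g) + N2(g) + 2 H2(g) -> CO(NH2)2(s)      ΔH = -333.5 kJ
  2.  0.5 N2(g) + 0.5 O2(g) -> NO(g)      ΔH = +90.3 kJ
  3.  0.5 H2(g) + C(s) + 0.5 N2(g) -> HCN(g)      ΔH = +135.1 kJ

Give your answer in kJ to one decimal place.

ΔH = 469.3 kJ

eq. 1 reversed (reverse to put CO(NH2)2(s) on the reactant side): +333.5 kJ
eq. 2 × 3 (scale by 3 for the 3 NO(g)): (3)·(+90.3) = +270.9 kJ
eq. 3 reversed (HCN(g) must end up as a reactant): -135.1 kJ
Since enthalpy is a state function, ΔH = (-1)·(-333.5) + (3)·(+90.3) + (-1)·(+135.1) = 469.3 kJ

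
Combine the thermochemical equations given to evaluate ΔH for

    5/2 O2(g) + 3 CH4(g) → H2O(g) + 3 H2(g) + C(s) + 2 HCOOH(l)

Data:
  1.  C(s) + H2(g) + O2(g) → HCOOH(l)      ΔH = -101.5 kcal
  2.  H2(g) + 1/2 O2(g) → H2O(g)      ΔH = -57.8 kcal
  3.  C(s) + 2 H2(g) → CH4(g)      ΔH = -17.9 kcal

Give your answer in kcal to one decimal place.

eq. 1 × 2: (2)·(-101.5) = -203.0 kcal
eq. 2 as written: -57.8 kcal
eq. 3 reversed and × 3: (-3)·(-17.9) = +53.7 kcal
By Hess's law, ΔH = (-203.0) + (-57.8) + (+53.7) = -207.1 kcal

ΔH = -207.1 kcal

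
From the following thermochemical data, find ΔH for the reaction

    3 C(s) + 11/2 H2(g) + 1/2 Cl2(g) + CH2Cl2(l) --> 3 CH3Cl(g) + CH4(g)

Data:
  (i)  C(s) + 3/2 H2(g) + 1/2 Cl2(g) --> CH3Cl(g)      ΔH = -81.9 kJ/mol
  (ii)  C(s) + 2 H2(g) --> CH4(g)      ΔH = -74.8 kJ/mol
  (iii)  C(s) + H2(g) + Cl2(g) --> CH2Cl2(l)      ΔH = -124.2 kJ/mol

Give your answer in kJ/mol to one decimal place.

ΔH = -196.3 kJ/mol

(i) × 3 (×3 to match 3 CH3Cl(g) in the target): (3)·(-81.9) = -245.7 kJ/mol
(ii) as written (CH4(g) already on the product side): -74.8 kJ/mol
(iii) reversed (CH2Cl2(l) must end up as a reactant): +124.2 kJ/mol
ΔH = (-245.7) + (-74.8) + (+124.2) = -196.3 kJ/mol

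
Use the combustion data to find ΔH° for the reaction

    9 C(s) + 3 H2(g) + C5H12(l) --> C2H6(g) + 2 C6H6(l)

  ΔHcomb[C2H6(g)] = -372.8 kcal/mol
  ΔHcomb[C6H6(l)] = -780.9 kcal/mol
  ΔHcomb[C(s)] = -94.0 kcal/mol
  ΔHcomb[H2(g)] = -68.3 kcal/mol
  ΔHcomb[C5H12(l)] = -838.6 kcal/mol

With combustion enthalpies, reactants minus products:
= [9·(-94.0) + 3·(-68.3) + 1·(-838.6)] − [1·(-372.8) + 2·(-780.9)]
= 45.1 kcal/mol

ΔH° = 45.1 kcal/mol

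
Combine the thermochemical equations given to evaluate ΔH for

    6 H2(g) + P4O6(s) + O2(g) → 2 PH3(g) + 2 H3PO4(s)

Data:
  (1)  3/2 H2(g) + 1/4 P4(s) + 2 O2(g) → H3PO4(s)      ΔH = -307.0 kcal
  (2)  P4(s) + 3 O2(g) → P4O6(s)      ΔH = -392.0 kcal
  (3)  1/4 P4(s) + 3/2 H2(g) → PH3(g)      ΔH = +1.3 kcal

ΔH = -219.4 kcal

(1) × 2 (scale by 2 for the 2 H3PO4(s)): (2)·(-307.0) = -614.0 kcal
(2) reversed (reverse to put P4O6(s) on the reactant side): +392.0 kcal
(3) × 2 (scale by 2 for the 2 PH3(g)): (2)·(+1.3) = +2.6 kcal
Summing the manipulated equations, ΔH = (2)·(-307.0) + (-1)·(-392.0) + (2)·(+1.3) = -219.4 kcal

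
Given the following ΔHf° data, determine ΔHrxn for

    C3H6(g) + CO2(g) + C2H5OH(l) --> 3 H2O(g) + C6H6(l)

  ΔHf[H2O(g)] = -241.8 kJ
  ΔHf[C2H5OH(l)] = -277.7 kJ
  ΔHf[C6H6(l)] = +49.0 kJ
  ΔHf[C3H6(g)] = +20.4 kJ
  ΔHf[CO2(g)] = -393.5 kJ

Products: 3·(-241.8) + 1·(+49.0) = -676.4
Reactants: 1·(+20.4) + 1·(-393.5) + 1·(-277.7) = -650.8
ΔHrxn = (-676.4) − (-650.8) = -25.6 kJ

ΔHrxn = -25.6 kJ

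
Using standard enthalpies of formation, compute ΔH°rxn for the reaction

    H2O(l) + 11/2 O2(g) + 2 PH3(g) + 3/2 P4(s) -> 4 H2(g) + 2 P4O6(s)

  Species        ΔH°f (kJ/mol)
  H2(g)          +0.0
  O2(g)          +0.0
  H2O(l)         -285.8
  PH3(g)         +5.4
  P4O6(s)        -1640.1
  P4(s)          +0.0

ΔH°rxn = -3005.2 kJ/mol

Products: 4·(+0.0) + 2·(-1640.1) = -3280.2
Reactants: 1·(-285.8) + 11/2·(+0.0) + 2·(+5.4) + 3/2·(+0.0) = -275.0
ΔH°rxn = (-3280.2) − (-275.0) = -3005.2 kJ/mol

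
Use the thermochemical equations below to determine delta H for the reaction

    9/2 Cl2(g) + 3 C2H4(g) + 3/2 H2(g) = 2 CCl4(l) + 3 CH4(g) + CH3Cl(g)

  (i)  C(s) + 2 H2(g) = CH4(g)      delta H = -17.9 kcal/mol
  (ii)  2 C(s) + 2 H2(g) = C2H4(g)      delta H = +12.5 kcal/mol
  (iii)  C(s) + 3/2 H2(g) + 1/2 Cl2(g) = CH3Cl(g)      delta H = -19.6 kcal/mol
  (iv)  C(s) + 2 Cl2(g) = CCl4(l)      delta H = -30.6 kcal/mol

delta H = -172.0 kcal/mol

(i) × 3 (scale by 3 for the 3 CH4(g)): (3)·(-17.9) = -53.7 kcal/mol
(ii) reversed and × 3 (reverse to put C2H4(g) on the reactant side; ×3 to match 3 C2H4(g) in the target): (-3)·(+12.5) = -37.5 kcal/mol
(iii) as written (CH3Cl(g) already on the product side): -19.6 kcal/mol
(iv) × 2 (scale by 2 for the 2 CCl4(l)): (2)·(-30.6) = -61.2 kcal/mol
delta H = (3)·(-17.9) + (-3)·(+12.5) + (1)·(-19.6) + (2)·(-30.6) = -172.0 kcal/mol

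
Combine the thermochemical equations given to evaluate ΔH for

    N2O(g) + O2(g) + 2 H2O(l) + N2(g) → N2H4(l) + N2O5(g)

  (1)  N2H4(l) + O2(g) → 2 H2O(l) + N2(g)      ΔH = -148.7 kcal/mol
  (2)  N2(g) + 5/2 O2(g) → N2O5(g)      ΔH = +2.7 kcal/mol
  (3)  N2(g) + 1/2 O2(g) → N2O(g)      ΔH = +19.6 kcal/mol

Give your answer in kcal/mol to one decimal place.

(1) reversed (reverse to put N2H4(l) on the product side): +148.7 kcal/mol
(2) as written (N2O5(g) already on the product side): +2.7 kcal/mol
(3) reversed (N2O(g) must end up as a reactant): -19.6 kcal/mol
Since enthalpy is a state function, ΔH = (-1)·(-148.7) + (1)·(+2.7) + (-1)·(+19.6) = 131.8 kcal/mol

ΔH = 131.8 kcal/mol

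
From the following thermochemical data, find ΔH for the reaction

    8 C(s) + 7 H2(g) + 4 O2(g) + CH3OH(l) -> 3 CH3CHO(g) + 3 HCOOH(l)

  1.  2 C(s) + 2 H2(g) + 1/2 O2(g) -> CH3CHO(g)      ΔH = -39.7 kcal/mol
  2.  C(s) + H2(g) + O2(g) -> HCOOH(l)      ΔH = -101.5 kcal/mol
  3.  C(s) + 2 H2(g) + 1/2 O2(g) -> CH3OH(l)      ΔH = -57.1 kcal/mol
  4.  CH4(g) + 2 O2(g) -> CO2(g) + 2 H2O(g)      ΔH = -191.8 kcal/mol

ΔH = -366.5 kcal/mol

eq. 1 × 3 (scale by 3 for the 3 CH3CHO(g)): (3)·(-39.7) = -119.1 kcal/mol
eq. 2 × 3 (×3 to match 3 HCOOH(l) in the target): (3)·(-101.5) = -304.5 kcal/mol
eq. 3 reversed (reverse to put CH3OH(l) on the reactant side): +57.1 kcal/mol
eq. 4: not needed (CO2(g) appears nowhere else).
By Hess's law, ΔH = (3)·(-39.7) + (3)·(-101.5) + (-1)·(-57.1) = -366.5 kcal/mol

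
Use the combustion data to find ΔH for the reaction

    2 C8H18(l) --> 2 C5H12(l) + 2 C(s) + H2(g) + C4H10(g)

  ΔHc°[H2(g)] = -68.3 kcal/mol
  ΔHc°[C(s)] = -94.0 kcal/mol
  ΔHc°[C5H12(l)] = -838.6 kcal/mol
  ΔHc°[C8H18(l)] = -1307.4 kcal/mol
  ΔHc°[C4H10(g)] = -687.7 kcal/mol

With combustion enthalpies, reactants minus products:
= [2·(-1307.4)] − [2·(-838.6) + 2·(-94.0) + 1·(-68.3) + 1·(-687.7)]
= 6.4 kcal/mol

ΔH = 6.4 kcal/mol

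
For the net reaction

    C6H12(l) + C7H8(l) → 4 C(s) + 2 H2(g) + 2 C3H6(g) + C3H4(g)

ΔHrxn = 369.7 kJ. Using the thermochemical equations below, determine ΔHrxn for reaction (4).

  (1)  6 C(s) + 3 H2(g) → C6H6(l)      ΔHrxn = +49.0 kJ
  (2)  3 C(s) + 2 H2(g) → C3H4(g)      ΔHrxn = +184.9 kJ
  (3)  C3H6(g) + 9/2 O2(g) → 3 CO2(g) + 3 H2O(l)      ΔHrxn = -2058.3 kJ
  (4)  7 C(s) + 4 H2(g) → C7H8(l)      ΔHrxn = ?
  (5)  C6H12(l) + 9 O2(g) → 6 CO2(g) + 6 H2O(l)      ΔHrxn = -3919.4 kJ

(1): not needed.
(2) as written: +184.9 kJ
(3) reversed and × 2: (-2)·(-2058.3) = +4116.6 kJ
(4) reversed: contributes −x
(5) as written: -3919.4 kJ
+369.7 = (+184.9) + (+4116.6) + (-3919.4) − x
x = (+369.7 − (+382.1)) / (-1) = 12.4 kJ

ΔHrxn = 12.4 kJ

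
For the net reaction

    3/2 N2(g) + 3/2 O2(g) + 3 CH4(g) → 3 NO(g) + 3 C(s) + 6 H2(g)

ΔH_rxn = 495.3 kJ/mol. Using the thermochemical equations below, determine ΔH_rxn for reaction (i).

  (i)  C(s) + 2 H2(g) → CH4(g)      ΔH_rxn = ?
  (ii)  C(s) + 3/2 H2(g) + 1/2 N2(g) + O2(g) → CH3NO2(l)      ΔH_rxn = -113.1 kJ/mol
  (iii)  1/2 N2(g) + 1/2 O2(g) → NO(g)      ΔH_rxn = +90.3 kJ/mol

(i) reversed and × 3 (CH4(g) must end up as a reactant; scale by 3 for the 3 CH4(g)): contributes −3·x
(ii): not needed (CH3NO2(l) appears nowhere else).
(iii) × 3 (scale by 3 for the 3 NO(g)): (3)·(+90.3) = +270.9 kJ/mol
+495.3 = (+270.9) − 3·x
x = (+495.3 − (+270.9)) / (-3) = -74.8 kJ/mol

ΔH_rxn = -74.8 kJ/mol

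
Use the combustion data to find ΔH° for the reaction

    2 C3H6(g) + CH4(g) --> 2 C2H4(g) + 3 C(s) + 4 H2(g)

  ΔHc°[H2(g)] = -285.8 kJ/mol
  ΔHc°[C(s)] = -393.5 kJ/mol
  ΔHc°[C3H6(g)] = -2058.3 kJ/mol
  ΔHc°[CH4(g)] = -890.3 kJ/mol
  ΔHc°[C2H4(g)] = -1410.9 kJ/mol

Using ΔH = Σ nΔHc°(reactants) − Σ nΔHc°(products):
= [2·(-2058.3) + 1·(-890.3)] − [2·(-1410.9) + 3·(-393.5) + 4·(-285.8)]
= 138.6 kJ/mol

ΔH° = 138.6 kJ/mol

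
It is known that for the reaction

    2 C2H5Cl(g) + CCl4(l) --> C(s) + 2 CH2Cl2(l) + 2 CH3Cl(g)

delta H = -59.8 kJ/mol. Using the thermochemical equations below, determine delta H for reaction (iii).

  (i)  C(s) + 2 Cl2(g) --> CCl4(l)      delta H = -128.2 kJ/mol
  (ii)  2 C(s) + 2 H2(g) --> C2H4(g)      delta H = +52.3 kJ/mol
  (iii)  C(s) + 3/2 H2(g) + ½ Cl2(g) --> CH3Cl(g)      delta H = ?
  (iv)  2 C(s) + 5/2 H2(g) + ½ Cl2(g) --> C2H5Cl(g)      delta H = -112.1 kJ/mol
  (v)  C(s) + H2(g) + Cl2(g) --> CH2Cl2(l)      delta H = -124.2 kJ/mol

delta H = -81.9 kJ/mol

(i) reversed: +128.2 kJ/mol
(ii): not needed.
(iii) × 2: contributes 2·x
(iv) reversed and × 2: (-2)·(-112.1) = +224.2 kJ/mol
(v) × 2: (2)·(-124.2) = -248.4 kJ/mol
-59.8 = (+128.2) + (+224.2) + (-248.4) + 2·x
x = (-59.8 − (+104.0)) / (2) = -81.9 kJ/mol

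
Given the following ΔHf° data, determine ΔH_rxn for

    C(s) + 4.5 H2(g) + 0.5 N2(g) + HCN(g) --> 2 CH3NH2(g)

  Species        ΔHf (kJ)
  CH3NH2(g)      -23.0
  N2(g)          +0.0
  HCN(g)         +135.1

ΔH_rxn = -181.1 kJ

ΔH°rxn = Σ nΔHf°(products) − Σ nΔHf°(reactants).
Products: 2·(-23.0) = -46.0
Reactants: 1·(+0.0) + 9/2·(+0.0) + 1/2·(+0.0) + 1·(+135.1) = +135.1
ΔH_rxn = (-46.0) − (+135.1) = -181.1 kJ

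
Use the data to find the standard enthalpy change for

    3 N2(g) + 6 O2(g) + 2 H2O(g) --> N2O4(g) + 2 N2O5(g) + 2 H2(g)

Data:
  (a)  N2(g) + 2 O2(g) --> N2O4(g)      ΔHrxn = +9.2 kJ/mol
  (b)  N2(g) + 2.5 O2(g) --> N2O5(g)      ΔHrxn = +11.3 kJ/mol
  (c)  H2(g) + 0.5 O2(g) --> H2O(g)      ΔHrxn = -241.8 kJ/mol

ΔHrxn = 515.4 kJ/mol

(a) as written (N2O4(g) already on the product side): +9.2 kJ/mol
(b) × 2 (×2 to match 2 N2O5(g) in the target): (2)·(+11.3) = +22.6 kJ/mol
(c) reversed and × 2 (reverse to put H2O(g) on the reactant side; scale by 2 for the 2 H2O(g)): (-2)·(-241.8) = +483.6 kJ/mol
Since enthalpy is a state function, ΔHrxn = (+9.2) + (+22.6) + (+483.6) = 515.4 kJ/mol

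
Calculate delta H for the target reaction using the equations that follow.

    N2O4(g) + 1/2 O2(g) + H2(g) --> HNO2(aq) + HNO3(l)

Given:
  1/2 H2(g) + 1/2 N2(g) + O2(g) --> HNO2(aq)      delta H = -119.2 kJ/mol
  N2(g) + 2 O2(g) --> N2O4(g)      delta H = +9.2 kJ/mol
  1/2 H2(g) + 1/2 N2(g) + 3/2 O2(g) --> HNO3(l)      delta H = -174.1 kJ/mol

delta H = -302.5 kJ/mol

equation 1 as written: -119.2 kJ/mol
equation 2 reversed: -9.2 kJ/mol
equation 3 as written: -174.1 kJ/mol
Since enthalpy is a state function, delta H = (1)·(-119.2) + (-1)·(+9.2) + (1)·(-174.1) = -302.5 kJ/mol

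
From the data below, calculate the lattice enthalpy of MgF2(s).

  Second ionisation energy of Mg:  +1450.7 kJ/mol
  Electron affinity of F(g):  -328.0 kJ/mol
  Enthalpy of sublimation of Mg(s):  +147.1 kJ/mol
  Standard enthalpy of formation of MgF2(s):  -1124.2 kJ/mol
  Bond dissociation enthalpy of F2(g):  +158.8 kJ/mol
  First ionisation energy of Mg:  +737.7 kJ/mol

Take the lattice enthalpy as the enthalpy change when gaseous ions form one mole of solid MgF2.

ΔHf° = 1·ΔHsub + 1·(ΣIE) + 1·D(F2) + 2·EA + U
-1124.2 = 1·(+147.1) + 1·(+2188.4) + 1·(+158.8) + 2·(-328.0) + U
U = -1124.2 − (+1838.3) = -2962.5 kJ/mol

U = -2962.5 kJ/mol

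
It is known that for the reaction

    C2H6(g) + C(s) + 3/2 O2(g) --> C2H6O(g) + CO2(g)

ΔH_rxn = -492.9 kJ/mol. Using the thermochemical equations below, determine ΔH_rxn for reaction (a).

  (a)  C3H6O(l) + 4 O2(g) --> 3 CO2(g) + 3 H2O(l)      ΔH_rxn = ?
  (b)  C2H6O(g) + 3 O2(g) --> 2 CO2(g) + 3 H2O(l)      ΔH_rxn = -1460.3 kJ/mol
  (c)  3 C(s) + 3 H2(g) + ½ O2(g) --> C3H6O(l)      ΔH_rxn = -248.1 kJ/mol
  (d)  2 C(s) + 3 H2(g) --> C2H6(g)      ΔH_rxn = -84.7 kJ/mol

(a) as written: contributes x
(b) reversed (C2H6O(g) must end up as a product): +1460.3 kJ/mol
(c) as written: -248.1 kJ/mol
(d) reversed (C2H6(g) must end up as a reactant): +84.7 kJ/mol
-492.9 = (+1460.3) + (-248.1) + (+84.7) + x
x = (-492.9 − (+1296.9)) / (1) = -1789.8 kJ/mol

ΔH_rxn = -1789.8 kJ/mol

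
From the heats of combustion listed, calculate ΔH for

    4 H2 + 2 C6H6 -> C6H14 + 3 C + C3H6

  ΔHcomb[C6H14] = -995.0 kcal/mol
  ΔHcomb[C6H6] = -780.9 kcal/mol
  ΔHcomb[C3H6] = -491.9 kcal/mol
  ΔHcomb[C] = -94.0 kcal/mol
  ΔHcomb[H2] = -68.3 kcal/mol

With combustion enthalpies, reactants minus products:
= [4·(-68.3) + 2·(-780.9)] − [1·(-995.0) + 3·(-94.0) + 1·(-491.9)]
= -66.1 kcal/mol

ΔH = -66.1 kcal/mol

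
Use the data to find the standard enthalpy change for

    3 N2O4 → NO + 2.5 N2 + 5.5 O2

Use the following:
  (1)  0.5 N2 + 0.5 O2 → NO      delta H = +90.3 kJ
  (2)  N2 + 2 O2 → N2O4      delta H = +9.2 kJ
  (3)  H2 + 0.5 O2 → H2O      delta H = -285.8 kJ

(1) as written: +90.3 kJ
(2) reversed and × 3: (-3)·(+9.2) = -27.6 kJ
(3): not needed.
By Hess's law, delta H = (1)·(+90.3) + (-3)·(+9.2) = 62.7 kJ

delta H = 62.7 kJ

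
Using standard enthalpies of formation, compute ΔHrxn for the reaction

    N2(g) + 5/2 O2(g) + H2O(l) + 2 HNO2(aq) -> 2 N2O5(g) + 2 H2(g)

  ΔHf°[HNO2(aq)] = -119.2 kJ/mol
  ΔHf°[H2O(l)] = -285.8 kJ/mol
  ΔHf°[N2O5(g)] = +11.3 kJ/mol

Products: 2·(+11.3) + 2·(+0.0) = +22.6
Reactants: 1·(+0.0) + 5/2·(+0.0) + 1·(-285.8) + 2·(-119.2) = -524.2
ΔHrxn = (+22.6) − (-524.2) = 546.8 kJ/mol

ΔHrxn = 546.8 kJ/mol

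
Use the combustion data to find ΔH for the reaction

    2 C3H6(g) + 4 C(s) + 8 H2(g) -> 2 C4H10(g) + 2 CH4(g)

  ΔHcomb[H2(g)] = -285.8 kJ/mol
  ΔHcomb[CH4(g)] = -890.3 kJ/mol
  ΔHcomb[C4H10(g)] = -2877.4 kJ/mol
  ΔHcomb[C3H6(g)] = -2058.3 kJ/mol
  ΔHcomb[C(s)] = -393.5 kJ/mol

With combustion enthalpies, reactants minus products:
= [2·(-2058.3) + 4·(-393.5) + 8·(-285.8)] − [2·(-2877.4) + 2·(-890.3)]
= -441.6 kJ/mol

ΔH = -441.6 kJ/mol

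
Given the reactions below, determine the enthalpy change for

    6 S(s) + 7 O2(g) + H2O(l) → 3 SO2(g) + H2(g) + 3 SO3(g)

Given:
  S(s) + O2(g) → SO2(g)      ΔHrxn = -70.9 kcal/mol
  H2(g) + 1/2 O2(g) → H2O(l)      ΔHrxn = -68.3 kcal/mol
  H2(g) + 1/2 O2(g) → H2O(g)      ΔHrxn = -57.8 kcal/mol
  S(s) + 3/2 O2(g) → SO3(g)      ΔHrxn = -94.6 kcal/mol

equation 1 × 3 (×3 to match 3 SO2(g) in the target): (3)·(-70.9) = -212.7 kcal/mol
equation 2 reversed (reverse to put H2O(l) on the reactant side): +68.3 kcal/mol
equation 3: not needed (H2O(g) appears nowhere else).
equation 4 × 3 (×3 to match 3 SO3(g) in the target): (3)·(-94.6) = -283.8 kcal/mol
ΔHrxn = (3)·(-70.9) + (-1)·(-68.3) + (3)·(-94.6) = -428.2 kcal/mol

ΔHrxn = -428.2 kcal/mol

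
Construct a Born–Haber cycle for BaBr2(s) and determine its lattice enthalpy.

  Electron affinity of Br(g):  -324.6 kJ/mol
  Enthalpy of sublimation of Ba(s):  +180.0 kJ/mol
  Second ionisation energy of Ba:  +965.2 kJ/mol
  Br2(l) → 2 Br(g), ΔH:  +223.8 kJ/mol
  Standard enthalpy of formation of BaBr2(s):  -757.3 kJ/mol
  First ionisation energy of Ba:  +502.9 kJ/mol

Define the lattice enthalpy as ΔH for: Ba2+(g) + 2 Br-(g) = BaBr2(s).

U = -1980.0 kJ/mol

ΔHf° = 1·ΔHsub + 1·(ΣIE) + 1·D(Br2) + 2·EA + U
-757.3 = 1·(+180.0) + 1·(+1468.1) + 1·(+223.8) + 2·(-324.6) + U
U = -757.3 − (+1222.7) = -1980.0 kJ/mol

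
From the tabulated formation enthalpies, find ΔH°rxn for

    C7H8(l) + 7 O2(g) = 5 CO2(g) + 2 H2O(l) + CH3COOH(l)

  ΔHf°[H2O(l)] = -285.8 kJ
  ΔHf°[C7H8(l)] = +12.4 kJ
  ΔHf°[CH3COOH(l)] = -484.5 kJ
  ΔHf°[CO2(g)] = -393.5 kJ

ΔH°rxn = -3036.0 kJ

ΔH°rxn = Σ nΔHf°(products) − Σ nΔHf°(reactants).
Products: 5·(-393.5) + 2·(-285.8) + 1·(-484.5) = -3023.6
Reactants: 1·(+12.4) + 7·(+0.0) = +12.4
ΔH°rxn = (-3023.6) − (+12.4) = -3036.0 kJ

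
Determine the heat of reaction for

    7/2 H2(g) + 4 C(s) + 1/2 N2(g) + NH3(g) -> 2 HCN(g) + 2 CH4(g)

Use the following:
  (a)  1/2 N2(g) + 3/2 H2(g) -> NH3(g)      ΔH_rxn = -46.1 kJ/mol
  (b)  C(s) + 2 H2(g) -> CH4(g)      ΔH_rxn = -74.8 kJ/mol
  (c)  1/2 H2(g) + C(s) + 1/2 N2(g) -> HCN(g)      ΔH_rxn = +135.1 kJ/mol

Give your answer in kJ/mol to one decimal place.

(a) reversed: +46.1 kJ/mol
(b) × 2: (2)·(-74.8) = -149.6 kJ/mol
(c) × 2: (2)·(+135.1) = +270.2 kJ/mol
ΔH_rxn = (-1)·(-46.1) + (2)·(-74.8) + (2)·(+135.1) = 166.7 kJ/mol

ΔH_rxn = 166.7 kJ/mol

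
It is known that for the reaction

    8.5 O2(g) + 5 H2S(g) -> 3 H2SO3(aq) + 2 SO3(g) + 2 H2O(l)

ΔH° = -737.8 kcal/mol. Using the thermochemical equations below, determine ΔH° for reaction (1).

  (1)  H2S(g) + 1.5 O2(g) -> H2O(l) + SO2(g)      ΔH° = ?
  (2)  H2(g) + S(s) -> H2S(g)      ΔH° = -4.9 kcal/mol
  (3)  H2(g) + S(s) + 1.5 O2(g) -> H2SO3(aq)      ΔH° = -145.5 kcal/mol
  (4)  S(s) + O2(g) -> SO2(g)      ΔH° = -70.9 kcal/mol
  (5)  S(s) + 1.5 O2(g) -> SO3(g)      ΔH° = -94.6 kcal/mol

ΔH° = -134.3 kcal/mol

(1) × 2 (scale by 2 for the 2 H2O(l)): contributes 2·x
(2) reversed and × 3: (-3)·(-4.9) = +14.7 kcal/mol
(3) × 3 (scale by 3 for the 3 H2SO3(aq)): (3)·(-145.5) = -436.5 kcal/mol
(4) reversed and × 2: (-2)·(-70.9) = +141.8 kcal/mol
(5) × 2 (scale by 2 for the 2 SO3(g)): (2)·(-94.6) = -189.2 kcal/mol
-737.8 = (+14.7) + (-436.5) + (+141.8) + (-189.2) + 2·x
x = (-737.8 − (-469.2)) / (2) = -134.3 kcal/mol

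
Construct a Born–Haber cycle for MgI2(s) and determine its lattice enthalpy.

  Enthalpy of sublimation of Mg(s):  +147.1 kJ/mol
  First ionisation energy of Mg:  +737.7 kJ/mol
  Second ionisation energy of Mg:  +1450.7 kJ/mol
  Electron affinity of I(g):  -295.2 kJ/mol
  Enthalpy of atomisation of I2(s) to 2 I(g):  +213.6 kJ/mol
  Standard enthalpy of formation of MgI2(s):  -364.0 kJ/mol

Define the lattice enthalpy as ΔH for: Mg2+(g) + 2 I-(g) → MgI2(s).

ΔHf° = 1·ΔHsub + 1·(ΣIE) + 1·D(I2) + 2·EA + U
-364.0 = 1·(+147.1) + 1·(+2188.4) + 1·(+213.6) + 2·(-295.2) + U
U = -364.0 − (+1958.7) = -2322.7 kJ/mol

U = -2322.7 kJ/mol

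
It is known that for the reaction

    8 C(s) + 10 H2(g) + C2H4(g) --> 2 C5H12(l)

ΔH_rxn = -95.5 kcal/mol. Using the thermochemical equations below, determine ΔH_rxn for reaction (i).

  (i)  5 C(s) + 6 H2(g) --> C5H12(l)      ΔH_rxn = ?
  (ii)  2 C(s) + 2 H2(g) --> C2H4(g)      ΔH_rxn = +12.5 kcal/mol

ΔH_rxn = -41.5 kcal/mol

(i) × 2 (scale by 2 for the 2 C5H12(l)): contributes 2·x
(ii) reversed (reverse to put C2H4(g) on the reactant side): -12.5 kcal/mol
-95.5 = (-12.5) + 2·x
x = (-95.5 − (-12.5)) / (2) = -41.5 kcal/mol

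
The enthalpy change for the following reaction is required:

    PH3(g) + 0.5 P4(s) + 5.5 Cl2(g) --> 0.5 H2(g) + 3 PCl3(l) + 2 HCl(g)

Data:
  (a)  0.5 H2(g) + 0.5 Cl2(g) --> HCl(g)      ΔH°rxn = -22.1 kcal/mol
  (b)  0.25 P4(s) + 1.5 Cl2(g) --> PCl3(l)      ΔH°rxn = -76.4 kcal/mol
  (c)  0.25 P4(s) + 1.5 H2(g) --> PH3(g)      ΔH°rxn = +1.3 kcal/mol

ΔH°rxn = -274.7 kcal/mol

(a) × 2 (×2 to match 2 HCl(g) in the target): (2)·(-22.1) = -44.2 kcal/mol
(b) × 3 (scale by 3 for the 3 PCl3(l)): (3)·(-76.4) = -229.2 kcal/mol
(c) reversed (reverse to put PH3(g) on the reactant side): -1.3 kcal/mol
ΔH°rxn = (-44.2) + (-229.2) + (-1.3) = -274.7 kcal/mol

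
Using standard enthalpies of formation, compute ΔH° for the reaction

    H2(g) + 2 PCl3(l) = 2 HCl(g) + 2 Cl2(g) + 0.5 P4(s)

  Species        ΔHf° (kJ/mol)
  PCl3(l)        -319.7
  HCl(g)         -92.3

Products: 2·(-92.3) + 2·(+0.0) + 1/2·(+0.0) = -184.6
Reactants: 1·(+0.0) + 2·(-319.7) = -639.4
ΔH° = (-184.6) − (-639.4) = 454.8 kJ/mol

ΔH° = 454.8 kJ/mol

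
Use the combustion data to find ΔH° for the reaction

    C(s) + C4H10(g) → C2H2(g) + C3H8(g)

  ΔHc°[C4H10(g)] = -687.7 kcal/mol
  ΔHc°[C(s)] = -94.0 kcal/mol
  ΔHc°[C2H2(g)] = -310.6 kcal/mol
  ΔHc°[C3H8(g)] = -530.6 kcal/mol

Using ΔH = Σ nΔHc°(reactants) − Σ nΔHc°(products):
= [1·(-94.0) + 1·(-687.7)] − [1·(-310.6) + 1·(-530.6)]
= 59.5 kcal/mol

ΔH° = 59.5 kcal/mol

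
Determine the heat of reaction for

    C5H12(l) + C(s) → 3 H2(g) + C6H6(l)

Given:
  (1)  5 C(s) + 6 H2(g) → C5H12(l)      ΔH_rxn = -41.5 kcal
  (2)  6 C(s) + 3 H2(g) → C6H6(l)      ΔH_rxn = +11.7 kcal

ΔH_rxn = 53.2 kcal

(1) reversed (reverse to put C5H12(l) on the reactant side): +41.5 kcal
(2) as written (C6H6(l) already on the product side): +11.7 kcal
Since enthalpy is a state function, ΔH_rxn = (+41.5) + (+11.7) = 53.2 kcal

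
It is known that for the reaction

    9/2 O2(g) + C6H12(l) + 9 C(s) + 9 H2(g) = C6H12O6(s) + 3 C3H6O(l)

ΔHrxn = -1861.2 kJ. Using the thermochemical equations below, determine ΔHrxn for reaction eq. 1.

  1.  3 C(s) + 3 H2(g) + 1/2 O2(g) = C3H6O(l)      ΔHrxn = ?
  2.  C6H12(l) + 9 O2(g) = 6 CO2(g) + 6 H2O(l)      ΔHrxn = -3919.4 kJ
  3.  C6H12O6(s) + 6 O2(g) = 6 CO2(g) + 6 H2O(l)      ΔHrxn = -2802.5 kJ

ΔHrxn = -248.1 kJ

eq. 1 × 3: contributes 3·x
eq. 2 as written: -3919.4 kJ
eq. 3 reversed: +2802.5 kJ
-1861.2 = (-3919.4) + (+2802.5) + 3·x
x = (-1861.2 − (-1116.9)) / (3) = -248.1 kJ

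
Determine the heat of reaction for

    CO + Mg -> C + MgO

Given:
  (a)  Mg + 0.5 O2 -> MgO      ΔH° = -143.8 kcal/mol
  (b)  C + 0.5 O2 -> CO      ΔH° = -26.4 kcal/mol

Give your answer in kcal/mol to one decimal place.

ΔH° = -117.4 kcal/mol

(a) as written: -143.8 kcal/mol
(b) reversed: +26.4 kcal/mol
ΔH° = (1)·(-143.8) + (-1)·(-26.4) = -117.4 kcal/mol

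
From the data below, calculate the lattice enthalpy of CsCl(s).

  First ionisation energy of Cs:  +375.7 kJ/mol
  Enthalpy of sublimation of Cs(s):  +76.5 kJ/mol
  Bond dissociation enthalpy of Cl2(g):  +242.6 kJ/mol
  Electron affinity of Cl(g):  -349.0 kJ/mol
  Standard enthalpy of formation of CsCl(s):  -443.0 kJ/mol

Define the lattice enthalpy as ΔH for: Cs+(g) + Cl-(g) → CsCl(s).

U = -667.5 kJ/mol

ΔHf° = 1·ΔHsub + 1·(ΣIE) + 1/2·D(Cl2) + 1·EA + U
-443.0 = 1·(+76.5) + 1·(+375.7) + 1/2·(+242.6) + 1·(-349.0) + U
U = -443.0 − (+224.5) = -667.5 kJ/mol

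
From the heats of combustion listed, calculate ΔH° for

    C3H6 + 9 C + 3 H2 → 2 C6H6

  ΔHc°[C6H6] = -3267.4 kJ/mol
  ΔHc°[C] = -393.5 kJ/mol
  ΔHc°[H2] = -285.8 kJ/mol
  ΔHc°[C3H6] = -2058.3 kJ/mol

ΔH° = 77.6 kJ/mol

Using ΔH = Σ nΔHc°(reactants) − Σ nΔHc°(products):
= [1·(-2058.3) + 9·(-393.5) + 3·(-285.8)] − [2·(-3267.4)]
= 77.6 kJ/mol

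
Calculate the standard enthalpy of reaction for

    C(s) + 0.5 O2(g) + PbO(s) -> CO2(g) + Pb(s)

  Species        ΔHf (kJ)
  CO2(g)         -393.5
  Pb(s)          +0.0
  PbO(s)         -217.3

ΔH_rxn = -176.2 kJ

Products: 1·(-393.5) + 1·(+0.0) = -393.5
Reactants: 1·(+0.0) + 1/2·(+0.0) + 1·(-217.3) = -217.3
ΔH_rxn = (-393.5) − (-217.3) = -176.2 kJ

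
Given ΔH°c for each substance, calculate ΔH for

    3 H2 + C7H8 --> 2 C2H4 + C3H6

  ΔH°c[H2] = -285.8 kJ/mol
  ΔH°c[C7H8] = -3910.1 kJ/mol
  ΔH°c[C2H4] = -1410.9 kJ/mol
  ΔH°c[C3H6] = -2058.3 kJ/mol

With combustion enthalpies, reactants minus products:
= [3·(-285.8) + 1·(-3910.1)] − [2·(-1410.9) + 1·(-2058.3)]
= 112.6 kJ/mol

ΔH = 112.6 kJ/mol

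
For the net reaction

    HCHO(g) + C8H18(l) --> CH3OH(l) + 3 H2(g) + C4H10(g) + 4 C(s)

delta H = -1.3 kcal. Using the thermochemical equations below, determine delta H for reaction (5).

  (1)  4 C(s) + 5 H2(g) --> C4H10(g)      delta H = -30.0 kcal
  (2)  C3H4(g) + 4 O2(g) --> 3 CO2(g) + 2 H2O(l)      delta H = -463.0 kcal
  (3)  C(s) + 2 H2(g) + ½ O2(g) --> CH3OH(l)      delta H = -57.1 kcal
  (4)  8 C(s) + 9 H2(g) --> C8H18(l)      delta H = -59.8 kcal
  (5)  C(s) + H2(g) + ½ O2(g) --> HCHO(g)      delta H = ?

(1) as written: -30.0 kcal
(2): not needed.
(3) as written: -57.1 kcal
(4) reversed: +59.8 kcal
(5) reversed: contributes −x
-1.3 = (-30.0) + (-57.1) + (+59.8) − x
x = (-1.3 − (-27.3)) / (-1) = -26.0 kcal

delta H = -26.0 kcal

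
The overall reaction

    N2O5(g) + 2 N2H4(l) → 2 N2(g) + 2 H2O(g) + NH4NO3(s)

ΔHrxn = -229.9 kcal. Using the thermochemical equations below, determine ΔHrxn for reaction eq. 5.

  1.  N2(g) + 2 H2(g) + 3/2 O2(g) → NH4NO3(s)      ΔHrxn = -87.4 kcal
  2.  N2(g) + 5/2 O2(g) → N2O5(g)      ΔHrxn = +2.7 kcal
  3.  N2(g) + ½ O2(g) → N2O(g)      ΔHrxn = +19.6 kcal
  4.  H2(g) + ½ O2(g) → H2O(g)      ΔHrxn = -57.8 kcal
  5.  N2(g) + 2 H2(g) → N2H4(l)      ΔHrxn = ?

eq. 1 as written (NH4NO3(s) already on the product side): -87.4 kcal
eq. 2 reversed (N2O5(g) must end up as a reactant): -2.7 kcal
eq. 3: not needed (N2O(g) appears nowhere else).
eq. 4 × 2 (scale by 2 for the 2 H2O(g)): (2)·(-57.8) = -115.6 kcal
eq. 5 reversed and × 2 (N2H4(l) must end up as a reactant; scale by 2 for the 2 N2H4(l)): contributes −2·x
-229.9 = (-87.4) + (-2.7) + (-115.6) − 2·x
x = (-229.9 − (-205.7)) / (-2) = 12.1 kcal

ΔHrxn = 12.1 kcal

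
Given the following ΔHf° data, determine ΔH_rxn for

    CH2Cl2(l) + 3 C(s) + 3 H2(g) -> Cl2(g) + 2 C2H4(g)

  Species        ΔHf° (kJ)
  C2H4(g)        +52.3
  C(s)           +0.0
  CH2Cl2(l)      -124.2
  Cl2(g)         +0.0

ΔH_rxn = 228.8 kJ

ΔH°rxn = Σ nΔHf°(products) − Σ nΔHf°(reactants).
Products: 1·(+0.0) + 2·(+52.3) = +104.6
Reactants: 1·(-124.2) + 3·(+0.0) + 3·(+0.0) = -124.2
ΔH_rxn = (+104.6) − (-124.2) = 228.8 kJ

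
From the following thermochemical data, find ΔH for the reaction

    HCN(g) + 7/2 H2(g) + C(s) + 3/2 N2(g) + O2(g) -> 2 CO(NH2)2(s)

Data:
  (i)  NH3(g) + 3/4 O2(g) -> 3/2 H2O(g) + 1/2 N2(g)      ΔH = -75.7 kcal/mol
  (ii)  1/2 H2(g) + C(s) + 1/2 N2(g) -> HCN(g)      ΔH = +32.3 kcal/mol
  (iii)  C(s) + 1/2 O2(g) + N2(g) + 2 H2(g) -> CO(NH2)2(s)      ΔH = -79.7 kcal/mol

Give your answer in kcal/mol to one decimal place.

(i): not needed (NH3(g) appears nowhere else).
(ii) reversed (HCN(g) must end up as a reactant): -32.3 kcal/mol
(iii) × 2 (×2 to match 2 CO(NH2)2(s) in the target): (2)·(-79.7) = -159.4 kcal/mol
Since enthalpy is a state function, ΔH = (-32.3) + (-159.4) = -191.7 kcal/mol

ΔH = -191.7 kcal/mol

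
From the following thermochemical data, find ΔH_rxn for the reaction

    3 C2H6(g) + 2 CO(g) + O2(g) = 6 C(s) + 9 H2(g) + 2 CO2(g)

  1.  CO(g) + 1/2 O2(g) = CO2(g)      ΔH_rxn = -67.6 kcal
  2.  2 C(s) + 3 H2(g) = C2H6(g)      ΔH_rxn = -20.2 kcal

eq. 1 × 2 (×2 to match 2 CO(g) in the target): (2)·(-67.6) = -135.2 kcal
eq. 2 reversed and × 3 (reverse to put C2H6(g) on the reactant side; scale by 3 for the 3 C2H6(g)): (-3)·(-20.2) = +60.6 kcal
ΔH_rxn = (2)·(-67.6) + (-3)·(-20.2) = -74.6 kcal

ΔH_rxn = -74.6 kcal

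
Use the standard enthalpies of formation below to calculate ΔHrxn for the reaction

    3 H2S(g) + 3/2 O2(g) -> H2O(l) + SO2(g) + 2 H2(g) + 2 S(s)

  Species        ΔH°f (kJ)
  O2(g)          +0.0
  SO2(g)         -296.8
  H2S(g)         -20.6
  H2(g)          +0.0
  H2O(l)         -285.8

ΔHrxn = -520.8 kJ

Products: 1·(-285.8) + 1·(-296.8) + 2·(+0.0) + 2·(+0.0) = -582.6
Reactants: 3·(-20.6) + 3/2·(+0.0) = -61.8
ΔHrxn = (-582.6) − (-61.8) = -520.8 kJ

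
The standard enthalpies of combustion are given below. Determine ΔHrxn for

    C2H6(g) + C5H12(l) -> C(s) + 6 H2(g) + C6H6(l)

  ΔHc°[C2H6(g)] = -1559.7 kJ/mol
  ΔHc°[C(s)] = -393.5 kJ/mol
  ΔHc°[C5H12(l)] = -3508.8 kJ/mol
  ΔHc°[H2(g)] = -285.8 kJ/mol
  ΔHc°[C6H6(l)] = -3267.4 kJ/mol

With combustion enthalpies, reactants minus products:
= [1·(-1559.7) + 1·(-3508.8)] − [1·(-393.5) + 6·(-285.8) + 1·(-3267.4)]
= 307.2 kJ/mol

ΔHrxn = 307.2 kJ/mol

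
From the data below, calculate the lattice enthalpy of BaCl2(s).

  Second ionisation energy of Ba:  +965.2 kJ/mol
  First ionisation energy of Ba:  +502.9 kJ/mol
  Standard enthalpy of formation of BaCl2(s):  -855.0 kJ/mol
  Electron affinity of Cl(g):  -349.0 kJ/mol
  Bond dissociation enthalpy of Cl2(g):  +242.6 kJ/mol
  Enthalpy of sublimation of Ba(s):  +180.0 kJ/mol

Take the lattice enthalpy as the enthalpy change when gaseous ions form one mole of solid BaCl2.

ΔHf° = 1·ΔHsub + 1·(ΣIE) + 1·D(Cl2) + 2·EA + U
-855.0 = 1·(+180.0) + 1·(+1468.1) + 1·(+242.6) + 2·(-349.0) + U
U = -855.0 − (+1192.7) = -2047.7 kJ/mol

U = -2047.7 kJ/mol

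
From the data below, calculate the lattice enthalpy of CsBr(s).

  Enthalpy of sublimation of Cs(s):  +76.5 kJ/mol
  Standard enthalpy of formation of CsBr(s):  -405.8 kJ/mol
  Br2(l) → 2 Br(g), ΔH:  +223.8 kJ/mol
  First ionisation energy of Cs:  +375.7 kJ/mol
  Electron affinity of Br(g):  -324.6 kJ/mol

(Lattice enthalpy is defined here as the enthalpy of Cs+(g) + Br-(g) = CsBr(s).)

U = -645.3 kJ/mol

ΔHf° = 1·ΔHsub + 1·(ΣIE) + 1/2·D(Br2) + 1·EA + U
-405.8 = 1·(+76.5) + 1·(+375.7) + 1/2·(+223.8) + 1·(-324.6) + U
U = -405.8 − (+239.5) = -645.3 kJ/mol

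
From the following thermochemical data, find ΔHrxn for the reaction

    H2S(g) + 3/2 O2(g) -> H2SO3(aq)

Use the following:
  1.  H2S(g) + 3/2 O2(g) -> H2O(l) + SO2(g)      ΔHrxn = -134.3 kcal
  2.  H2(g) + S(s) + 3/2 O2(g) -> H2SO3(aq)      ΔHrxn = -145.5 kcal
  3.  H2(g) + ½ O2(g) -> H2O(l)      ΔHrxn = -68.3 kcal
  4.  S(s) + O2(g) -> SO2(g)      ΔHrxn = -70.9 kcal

eq. 1 as written: -134.3 kcal
eq. 2 as written: -145.5 kcal
eq. 3 reversed: +68.3 kcal
eq. 4 reversed: +70.9 kcal
Since enthalpy is a state function, ΔHrxn = (-134.3) + (-145.5) + (+68.3) + (+70.9) = -140.6 kcal

ΔHrxn = -140.6 kcal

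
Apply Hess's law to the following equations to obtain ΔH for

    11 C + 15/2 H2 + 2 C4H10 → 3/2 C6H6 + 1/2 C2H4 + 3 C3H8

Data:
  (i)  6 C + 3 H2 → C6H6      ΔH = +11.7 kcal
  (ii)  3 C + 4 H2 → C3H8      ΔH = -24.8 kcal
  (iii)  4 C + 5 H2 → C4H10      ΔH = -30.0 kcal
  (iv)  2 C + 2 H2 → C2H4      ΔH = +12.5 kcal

(i) × 3/2: (3/2)·(+11.7) = +17.55 kcal
(ii) × 3: (3)·(-24.8) = -74.4 kcal
(iii) reversed and × 2: (-2)·(-30.0) = +60.0 kcal
(iv) × 1/2: (1/2)·(+12.5) = +6.25 kcal
Since enthalpy is a state function, ΔH = (3/2)·(+11.7) + (3)·(-24.8) + (-2)·(-30.0) + (1/2)·(+12.5) = 9.4 kcal

ΔH = 9.4 kcal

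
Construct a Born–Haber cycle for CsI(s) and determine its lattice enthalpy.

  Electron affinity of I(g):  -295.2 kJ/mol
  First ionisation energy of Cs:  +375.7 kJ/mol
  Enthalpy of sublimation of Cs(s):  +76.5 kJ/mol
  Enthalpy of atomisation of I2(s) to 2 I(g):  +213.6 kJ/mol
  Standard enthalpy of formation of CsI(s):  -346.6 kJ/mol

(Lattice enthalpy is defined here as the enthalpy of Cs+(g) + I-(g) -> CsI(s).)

U = -610.4 kJ/mol

ΔHf° = 1·ΔHsub + 1·(ΣIE) + 1/2·D(I2) + 1·EA + U
-346.6 = 1·(+76.5) + 1·(+375.7) + 1/2·(+213.6) + 1·(-295.2) + U
U = -346.6 − (+263.8) = -610.4 kJ/mol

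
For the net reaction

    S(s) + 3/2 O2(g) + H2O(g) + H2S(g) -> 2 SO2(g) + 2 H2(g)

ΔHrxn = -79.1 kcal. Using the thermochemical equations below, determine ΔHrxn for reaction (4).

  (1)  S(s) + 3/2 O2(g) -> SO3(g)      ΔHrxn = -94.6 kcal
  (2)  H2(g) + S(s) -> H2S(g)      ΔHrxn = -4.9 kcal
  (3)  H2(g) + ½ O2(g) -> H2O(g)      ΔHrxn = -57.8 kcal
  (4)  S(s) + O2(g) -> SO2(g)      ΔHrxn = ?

(1): not needed.
(2) reversed: +4.9 kcal
(3) reversed: +57.8 kcal
(4) × 2: contributes 2·x
-79.1 = (+4.9) + (+57.8) + 2·x
x = (-79.1 − (+62.7)) / (2) = -70.9 kcal

ΔHrxn = -70.9 kcal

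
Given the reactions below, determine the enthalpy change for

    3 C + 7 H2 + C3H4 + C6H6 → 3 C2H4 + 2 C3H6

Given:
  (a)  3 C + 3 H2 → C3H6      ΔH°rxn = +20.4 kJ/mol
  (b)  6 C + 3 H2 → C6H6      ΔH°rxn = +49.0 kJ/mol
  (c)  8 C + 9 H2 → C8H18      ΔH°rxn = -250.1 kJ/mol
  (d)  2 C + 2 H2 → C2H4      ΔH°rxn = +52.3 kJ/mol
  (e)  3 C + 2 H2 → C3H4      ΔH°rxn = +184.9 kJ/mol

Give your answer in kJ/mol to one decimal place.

(a) × 2: (2)·(+20.4) = +40.8 kJ/mol
(b) reversed: -49.0 kJ/mol
(c): not needed.
(d) × 3: (3)·(+52.3) = +156.9 kJ/mol
(e) reversed: -184.9 kJ/mol
Summing the manipulated equations, ΔH°rxn = (2)·(+20.4) + (-1)·(+49.0) + (3)·(+52.3) + (-1)·(+184.9) = -36.2 kJ/mol

ΔH°rxn = -36.2 kJ/mol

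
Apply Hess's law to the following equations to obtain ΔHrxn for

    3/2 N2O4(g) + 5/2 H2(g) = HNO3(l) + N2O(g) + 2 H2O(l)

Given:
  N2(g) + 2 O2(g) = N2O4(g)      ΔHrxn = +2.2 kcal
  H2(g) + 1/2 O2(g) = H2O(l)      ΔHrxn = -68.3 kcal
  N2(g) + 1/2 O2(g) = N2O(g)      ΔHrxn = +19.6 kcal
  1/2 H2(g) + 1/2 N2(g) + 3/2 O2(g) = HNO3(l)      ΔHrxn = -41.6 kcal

equation 1 reversed and × 3/2: (-3/2)·(+2.2) = -3.3 kcal
equation 2 × 2: (2)·(-68.3) = -136.6 kcal
equation 3 as written: +19.6 kcal
equation 4 as written: -41.6 kcal
Summing the manipulated equations, ΔHrxn = (-3.3) + (-136.6) + (+19.6) + (-41.6) = -161.9 kcal

ΔHrxn = -161.9 kcal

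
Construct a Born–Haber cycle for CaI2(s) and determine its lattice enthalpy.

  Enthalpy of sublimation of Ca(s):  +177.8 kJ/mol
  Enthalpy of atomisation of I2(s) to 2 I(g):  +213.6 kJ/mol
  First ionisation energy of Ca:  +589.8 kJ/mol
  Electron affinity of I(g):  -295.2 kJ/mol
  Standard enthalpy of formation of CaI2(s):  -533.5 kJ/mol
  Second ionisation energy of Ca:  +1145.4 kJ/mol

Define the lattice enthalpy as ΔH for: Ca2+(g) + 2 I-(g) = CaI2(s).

ΔHf° = 1·ΔHsub + 1·(ΣIE) + 1·D(I2) + 2·EA + U
-533.5 = 1·(+177.8) + 1·(+1735.2) + 1·(+213.6) + 2·(-295.2) + U
U = -533.5 − (+1536.2) = -2069.7 kJ/mol

U = -2069.7 kJ/mol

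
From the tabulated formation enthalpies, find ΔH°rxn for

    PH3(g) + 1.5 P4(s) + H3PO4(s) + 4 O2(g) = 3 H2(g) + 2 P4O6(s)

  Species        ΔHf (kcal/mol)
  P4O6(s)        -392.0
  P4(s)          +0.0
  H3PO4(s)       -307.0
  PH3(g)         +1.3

ΔH°rxn = -478.3 kcal/mol

ΔH°rxn = Σ nΔHf°(products) − Σ nΔHf°(reactants).
Products: 3·(+0.0) + 2·(-392.0) = -784.0
Reactants: 1·(+1.3) + 3/2·(+0.0) + 1·(-307.0) + 4·(+0.0) = -305.7
ΔH°rxn = (-784.0) − (-305.7) = -478.3 kcal/mol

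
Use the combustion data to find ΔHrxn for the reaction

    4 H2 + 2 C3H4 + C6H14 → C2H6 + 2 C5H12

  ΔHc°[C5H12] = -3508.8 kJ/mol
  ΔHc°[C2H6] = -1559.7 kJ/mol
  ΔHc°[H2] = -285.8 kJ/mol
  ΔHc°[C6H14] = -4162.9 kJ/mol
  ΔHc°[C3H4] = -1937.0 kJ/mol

ΔHrxn = -602.8 kJ/mol

With combustion enthalpies, reactants minus products:
= [4·(-285.8) + 2·(-1937.0) + 1·(-4162.9)] − [1·(-1559.7) + 2·(-3508.8)]
= -602.8 kJ/mol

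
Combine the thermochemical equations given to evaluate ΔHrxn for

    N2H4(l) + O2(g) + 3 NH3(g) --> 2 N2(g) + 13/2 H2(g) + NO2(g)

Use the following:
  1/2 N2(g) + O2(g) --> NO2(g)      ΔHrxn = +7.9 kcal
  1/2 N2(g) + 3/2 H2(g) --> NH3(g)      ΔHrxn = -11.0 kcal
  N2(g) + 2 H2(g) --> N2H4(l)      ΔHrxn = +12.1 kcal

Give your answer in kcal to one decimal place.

ΔHrxn = 28.8 kcal

equation 1 as written: +7.9 kcal
equation 2 reversed and × 3: (-3)·(-11.0) = +33.0 kcal
equation 3 reversed: -12.1 kcal
Summing the manipulated equations, ΔHrxn = (1)·(+7.9) + (-3)·(-11.0) + (-1)·(+12.1) = 28.8 kcal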